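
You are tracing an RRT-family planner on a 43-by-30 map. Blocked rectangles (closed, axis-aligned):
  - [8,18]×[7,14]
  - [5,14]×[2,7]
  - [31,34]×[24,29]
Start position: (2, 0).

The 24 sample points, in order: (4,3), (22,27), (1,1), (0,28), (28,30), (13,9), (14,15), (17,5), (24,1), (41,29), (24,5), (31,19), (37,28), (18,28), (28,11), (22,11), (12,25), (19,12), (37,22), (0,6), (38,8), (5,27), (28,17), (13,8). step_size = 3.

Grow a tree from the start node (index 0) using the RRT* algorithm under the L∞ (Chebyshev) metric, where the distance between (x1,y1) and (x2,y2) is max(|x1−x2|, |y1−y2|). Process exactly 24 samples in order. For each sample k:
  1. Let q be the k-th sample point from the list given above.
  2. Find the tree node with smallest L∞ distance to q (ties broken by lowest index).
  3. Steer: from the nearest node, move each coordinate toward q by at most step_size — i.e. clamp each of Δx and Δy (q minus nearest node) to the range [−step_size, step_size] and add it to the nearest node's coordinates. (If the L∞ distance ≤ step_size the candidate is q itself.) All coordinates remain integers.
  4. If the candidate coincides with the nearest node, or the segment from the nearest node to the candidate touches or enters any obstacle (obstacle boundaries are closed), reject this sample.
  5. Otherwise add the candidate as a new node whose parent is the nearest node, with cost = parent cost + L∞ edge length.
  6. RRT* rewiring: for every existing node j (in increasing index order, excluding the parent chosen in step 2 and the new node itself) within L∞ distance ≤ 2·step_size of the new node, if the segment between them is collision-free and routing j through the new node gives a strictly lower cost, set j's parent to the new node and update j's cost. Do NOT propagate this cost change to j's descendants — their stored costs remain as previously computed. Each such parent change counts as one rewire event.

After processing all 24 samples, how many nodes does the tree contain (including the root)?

Node count: 8

1. q=(4,3) nearest=0 d=3 new=(4,3) → add node 1 parent=0 cost=3
2. q=(22,27) nearest=1 d=24 new=(7,6) → blocked by [5,14]×[2,7], reject
3. q=(1,1) nearest=0 d=1 new=(1,1) → add node 2 parent=0 cost=1
4. q=(0,28) nearest=1 d=25 new=(1,6) → add node 3 parent=1 cost=6
5. q=(28,30) nearest=1 d=27 new=(7,6) → blocked by [5,14]×[2,7], reject
6. q=(13,9) nearest=1 d=9 new=(7,6) → blocked by [5,14]×[2,7], reject
7. q=(14,15) nearest=1 d=12 new=(7,6) → blocked by [5,14]×[2,7], reject
8. q=(17,5) nearest=1 d=13 new=(7,5) → blocked by [5,14]×[2,7], reject
9. q=(24,1) nearest=1 d=20 new=(7,1) → blocked by [5,14]×[2,7], reject
10. q=(41,29) nearest=1 d=37 new=(7,6) → blocked by [5,14]×[2,7], reject
11. q=(24,5) nearest=1 d=20 new=(7,5) → blocked by [5,14]×[2,7], reject
12. q=(31,19) nearest=1 d=27 new=(7,6) → blocked by [5,14]×[2,7], reject
13. q=(37,28) nearest=1 d=33 new=(7,6) → blocked by [5,14]×[2,7], reject
14. q=(18,28) nearest=3 d=22 new=(4,9) → add node 4 parent=3 cost=9
15. q=(28,11) nearest=1 d=24 new=(7,6) → blocked by [5,14]×[2,7], reject
16. q=(22,11) nearest=1 d=18 new=(7,6) → blocked by [5,14]×[2,7], reject
17. q=(12,25) nearest=4 d=16 new=(7,12) → add node 5 parent=4 cost=12
18. q=(19,12) nearest=5 d=12 new=(10,12) → blocked by [8,18]×[7,14], reject
19. q=(37,22) nearest=5 d=30 new=(10,15) → blocked by [8,18]×[7,14], reject
20. q=(0,6) nearest=3 d=1 new=(0,6) → add node 6 parent=3 cost=7
21. q=(38,8) nearest=5 d=31 new=(10,9) → blocked by [8,18]×[7,14], reject
22. q=(5,27) nearest=5 d=15 new=(5,15) → add node 7 parent=5 cost=15
23. q=(28,17) nearest=5 d=21 new=(10,15) → blocked by [8,18]×[7,14], reject
24. q=(13,8) nearest=5 d=6 new=(10,9) → blocked by [8,18]×[7,14], reject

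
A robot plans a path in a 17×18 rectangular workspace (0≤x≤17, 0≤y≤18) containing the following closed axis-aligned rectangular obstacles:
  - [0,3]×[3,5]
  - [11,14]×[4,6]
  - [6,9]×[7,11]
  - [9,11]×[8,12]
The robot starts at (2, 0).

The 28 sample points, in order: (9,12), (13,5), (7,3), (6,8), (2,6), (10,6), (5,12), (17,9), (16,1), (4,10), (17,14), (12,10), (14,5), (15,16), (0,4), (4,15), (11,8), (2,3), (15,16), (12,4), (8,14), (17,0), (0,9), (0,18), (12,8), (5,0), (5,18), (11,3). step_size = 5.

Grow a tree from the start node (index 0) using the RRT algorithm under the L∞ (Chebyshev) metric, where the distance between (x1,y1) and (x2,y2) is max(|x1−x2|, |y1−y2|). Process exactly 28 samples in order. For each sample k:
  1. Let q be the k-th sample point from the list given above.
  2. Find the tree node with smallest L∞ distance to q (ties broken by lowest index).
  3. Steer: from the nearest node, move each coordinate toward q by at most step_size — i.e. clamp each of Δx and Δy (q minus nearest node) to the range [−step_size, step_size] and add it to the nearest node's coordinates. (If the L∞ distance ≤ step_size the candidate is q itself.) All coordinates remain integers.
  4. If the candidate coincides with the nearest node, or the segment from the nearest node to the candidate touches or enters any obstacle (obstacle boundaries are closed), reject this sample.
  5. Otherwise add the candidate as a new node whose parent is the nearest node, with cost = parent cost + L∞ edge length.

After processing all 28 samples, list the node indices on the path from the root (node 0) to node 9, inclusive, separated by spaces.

Path: 0 1 4 6 9

1. q=(9,12) nearest=0 d=12 new=(7,5) → add node 1 parent=0 cost=5
2. q=(13,5) nearest=1 d=6 new=(12,5) → blocked by [11,14]×[4,6], reject
3. q=(7,3) nearest=1 d=2 new=(7,3) → add node 2 parent=1 cost=7
4. q=(6,8) nearest=1 d=3 new=(6,8) → blocked by [6,9]×[7,11], reject
5. q=(2,6) nearest=1 d=5 new=(2,6) → add node 3 parent=1 cost=10
6. q=(10,6) nearest=1 d=3 new=(10,6) → add node 4 parent=1 cost=8
7. q=(5,12) nearest=3 d=6 new=(5,11) → add node 5 parent=3 cost=15
8. q=(17,9) nearest=4 d=7 new=(15,9) → add node 6 parent=4 cost=13
9. q=(16,1) nearest=4 d=6 new=(15,1) → blocked by [11,14]×[4,6], reject
10. q=(4,10) nearest=5 d=1 new=(4,10) → add node 7 parent=5 cost=16
11. q=(17,14) nearest=6 d=5 new=(17,14) → add node 8 parent=6 cost=18
12. q=(12,10) nearest=6 d=3 new=(12,10) → add node 9 parent=6 cost=16
13. q=(14,5) nearest=4 d=4 new=(14,5) → blocked by [11,14]×[4,6], reject
14. q=(15,16) nearest=8 d=2 new=(15,16) → add node 10 parent=8 cost=20
15. q=(0,4) nearest=3 d=2 new=(0,4) → blocked by [0,3]×[3,5], reject
16. q=(4,15) nearest=5 d=4 new=(4,15) → add node 11 parent=5 cost=19
17. q=(11,8) nearest=4 d=2 new=(11,8) → blocked by [9,11]×[8,12], reject
18. q=(2,3) nearest=0 d=3 new=(2,3) → blocked by [0,3]×[3,5], reject
19. q=(15,16) nearest=10 d=0 → coincident, reject
20. q=(12,4) nearest=4 d=2 new=(12,4) → blocked by [11,14]×[4,6], reject
21. q=(8,14) nearest=5 d=3 new=(8,14) → add node 12 parent=5 cost=18
22. q=(17,0) nearest=4 d=7 new=(15,1) → blocked by [11,14]×[4,6], reject
23. q=(0,9) nearest=3 d=3 new=(0,9) → add node 13 parent=3 cost=13
24. q=(0,18) nearest=11 d=4 new=(0,18) → add node 14 parent=11 cost=23
25. q=(12,8) nearest=4 d=2 new=(12,8) → add node 15 parent=4 cost=10
26. q=(5,0) nearest=0 d=3 new=(5,0) → add node 16 parent=0 cost=3
27. q=(5,18) nearest=11 d=3 new=(5,18) → add node 17 parent=11 cost=22
28. q=(11,3) nearest=4 d=3 new=(11,3) → add node 18 parent=4 cost=11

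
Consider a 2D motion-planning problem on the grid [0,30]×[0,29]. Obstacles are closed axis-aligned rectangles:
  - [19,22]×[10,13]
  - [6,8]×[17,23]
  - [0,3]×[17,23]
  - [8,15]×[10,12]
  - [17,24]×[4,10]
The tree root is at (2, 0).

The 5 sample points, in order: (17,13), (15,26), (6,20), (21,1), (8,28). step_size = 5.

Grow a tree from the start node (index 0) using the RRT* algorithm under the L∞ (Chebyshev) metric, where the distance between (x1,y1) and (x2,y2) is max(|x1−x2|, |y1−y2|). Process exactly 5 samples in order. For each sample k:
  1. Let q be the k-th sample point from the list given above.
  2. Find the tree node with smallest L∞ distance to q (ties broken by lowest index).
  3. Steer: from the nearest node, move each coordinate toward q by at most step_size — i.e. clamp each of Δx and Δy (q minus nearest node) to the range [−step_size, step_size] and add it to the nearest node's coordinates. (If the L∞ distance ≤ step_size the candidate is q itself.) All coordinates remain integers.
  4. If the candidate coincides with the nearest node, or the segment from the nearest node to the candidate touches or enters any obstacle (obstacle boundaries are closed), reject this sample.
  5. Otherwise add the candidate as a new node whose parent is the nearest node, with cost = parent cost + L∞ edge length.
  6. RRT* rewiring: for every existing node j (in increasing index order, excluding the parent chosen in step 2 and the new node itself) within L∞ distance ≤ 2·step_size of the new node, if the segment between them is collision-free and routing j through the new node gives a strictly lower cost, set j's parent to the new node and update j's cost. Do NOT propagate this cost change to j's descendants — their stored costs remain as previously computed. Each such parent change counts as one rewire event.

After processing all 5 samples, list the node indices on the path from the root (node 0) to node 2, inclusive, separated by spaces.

1. q=(17,13) nearest=0 d=15 new=(7,5) → add node 1 parent=0 cost=5
2. q=(15,26) nearest=1 d=21 new=(12,10) → blocked by [8,15]×[10,12], reject
3. q=(6,20) nearest=1 d=15 new=(6,10) → add node 2 parent=1 cost=10
4. q=(21,1) nearest=1 d=14 new=(12,1) → add node 3 parent=1 cost=10
5. q=(8,28) nearest=2 d=18 new=(8,15) → add node 4 parent=2 cost=15

Path: 0 1 2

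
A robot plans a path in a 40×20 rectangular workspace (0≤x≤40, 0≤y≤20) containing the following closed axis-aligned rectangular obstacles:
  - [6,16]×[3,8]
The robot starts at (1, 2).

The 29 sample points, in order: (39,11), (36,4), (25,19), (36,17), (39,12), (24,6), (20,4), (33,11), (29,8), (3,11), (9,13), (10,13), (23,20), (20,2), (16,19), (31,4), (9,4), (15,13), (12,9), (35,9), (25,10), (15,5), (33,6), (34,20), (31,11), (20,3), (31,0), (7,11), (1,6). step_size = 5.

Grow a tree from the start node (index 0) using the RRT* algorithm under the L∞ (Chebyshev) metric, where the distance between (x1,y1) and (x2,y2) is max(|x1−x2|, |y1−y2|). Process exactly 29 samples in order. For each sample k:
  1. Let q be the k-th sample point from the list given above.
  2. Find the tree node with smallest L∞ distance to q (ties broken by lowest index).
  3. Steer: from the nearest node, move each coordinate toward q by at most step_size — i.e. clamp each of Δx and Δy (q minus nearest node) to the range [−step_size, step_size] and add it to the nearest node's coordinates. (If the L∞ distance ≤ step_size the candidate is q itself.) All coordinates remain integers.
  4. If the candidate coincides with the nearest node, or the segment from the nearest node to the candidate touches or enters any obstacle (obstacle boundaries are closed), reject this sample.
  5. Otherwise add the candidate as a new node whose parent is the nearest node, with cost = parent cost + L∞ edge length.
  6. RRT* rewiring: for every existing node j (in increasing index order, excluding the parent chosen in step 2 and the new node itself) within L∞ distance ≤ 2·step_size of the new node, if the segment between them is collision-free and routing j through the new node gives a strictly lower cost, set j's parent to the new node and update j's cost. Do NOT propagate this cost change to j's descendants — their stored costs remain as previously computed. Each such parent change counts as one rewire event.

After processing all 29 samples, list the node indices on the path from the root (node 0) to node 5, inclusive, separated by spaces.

Path: 0 1 2 3 4 5

1. q=(39,11) nearest=0 d=38 new=(6,7) → blocked by [6,16]×[3,8], reject
2. q=(36,4) nearest=0 d=35 new=(6,4) → blocked by [6,16]×[3,8], reject
3. q=(25,19) nearest=0 d=24 new=(6,7) → blocked by [6,16]×[3,8], reject
4. q=(36,17) nearest=0 d=35 new=(6,7) → blocked by [6,16]×[3,8], reject
5. q=(39,12) nearest=0 d=38 new=(6,7) → blocked by [6,16]×[3,8], reject
6. q=(24,6) nearest=0 d=23 new=(6,6) → blocked by [6,16]×[3,8], reject
7. q=(20,4) nearest=0 d=19 new=(6,4) → blocked by [6,16]×[3,8], reject
8. q=(33,11) nearest=0 d=32 new=(6,7) → blocked by [6,16]×[3,8], reject
9. q=(29,8) nearest=0 d=28 new=(6,7) → blocked by [6,16]×[3,8], reject
10. q=(3,11) nearest=0 d=9 new=(3,7) → add node 1 parent=0 cost=5
11. q=(9,13) nearest=1 d=6 new=(8,12) → add node 2 parent=1 cost=10
12. q=(10,13) nearest=2 d=2 new=(10,13) → add node 3 parent=2 cost=12
13. q=(23,20) nearest=3 d=13 new=(15,18) → add node 4 parent=3 cost=17
14. q=(20,2) nearest=3 d=11 new=(15,8) → blocked by [6,16]×[3,8], reject
15. q=(16,19) nearest=4 d=1 new=(16,19) → add node 5 parent=4 cost=18
16. q=(31,4) nearest=5 d=15 new=(21,14) → add node 6 parent=5 cost=23
17. q=(9,4) nearest=1 d=6 new=(8,4) → blocked by [6,16]×[3,8], reject
18. q=(15,13) nearest=3 d=5 new=(15,13) → add node 7 parent=3 cost=17
19. q=(12,9) nearest=2 d=4 new=(12,9) → add node 8 parent=2 cost=14
20. q=(35,9) nearest=6 d=14 new=(26,9) → add node 9 parent=6 cost=28
21. q=(25,10) nearest=9 d=1 new=(25,10) → add node 10 parent=9 cost=29
22. q=(15,5) nearest=8 d=4 new=(15,5) → blocked by [6,16]×[3,8], reject
23. q=(33,6) nearest=9 d=7 new=(31,6) → add node 11 parent=9 cost=33
24. q=(34,20) nearest=10 d=10 new=(30,15) → add node 12 parent=10 cost=34
25. q=(31,11) nearest=12 d=4 new=(31,11) → add node 13 parent=12 cost=38
26. q=(20,3) nearest=9 d=6 new=(21,4) → add node 14 parent=9 cost=33
27. q=(31,0) nearest=11 d=6 new=(31,1) → add node 15 parent=11 cost=38
28. q=(7,11) nearest=2 d=1 new=(7,11) → add node 16 parent=2 cost=11
29. q=(1,6) nearest=1 d=2 new=(1,6) → add node 17 parent=1 cost=7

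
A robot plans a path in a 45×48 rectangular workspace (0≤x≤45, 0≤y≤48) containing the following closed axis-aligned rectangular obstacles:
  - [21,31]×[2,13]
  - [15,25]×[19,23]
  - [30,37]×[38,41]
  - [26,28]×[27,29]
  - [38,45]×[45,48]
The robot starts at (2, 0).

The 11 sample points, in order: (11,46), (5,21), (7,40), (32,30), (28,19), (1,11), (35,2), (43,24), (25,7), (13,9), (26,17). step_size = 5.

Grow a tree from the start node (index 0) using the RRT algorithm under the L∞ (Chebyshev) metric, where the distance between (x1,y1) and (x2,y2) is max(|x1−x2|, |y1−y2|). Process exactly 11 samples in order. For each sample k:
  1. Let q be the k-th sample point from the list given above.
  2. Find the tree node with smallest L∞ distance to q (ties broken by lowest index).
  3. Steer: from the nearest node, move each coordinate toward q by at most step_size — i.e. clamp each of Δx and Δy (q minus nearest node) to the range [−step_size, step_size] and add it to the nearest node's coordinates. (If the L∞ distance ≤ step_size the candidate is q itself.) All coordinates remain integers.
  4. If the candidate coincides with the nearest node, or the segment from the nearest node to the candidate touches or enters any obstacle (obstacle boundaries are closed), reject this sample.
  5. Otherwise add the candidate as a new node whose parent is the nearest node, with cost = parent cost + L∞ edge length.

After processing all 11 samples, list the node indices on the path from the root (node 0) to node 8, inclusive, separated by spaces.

Path: 0 1 4 5 8

1. q=(11,46) nearest=0 d=46 new=(7,5) → add node 1 parent=0 cost=5
2. q=(5,21) nearest=1 d=16 new=(5,10) → add node 2 parent=1 cost=10
3. q=(7,40) nearest=2 d=30 new=(7,15) → add node 3 parent=2 cost=15
4. q=(32,30) nearest=1 d=25 new=(12,10) → add node 4 parent=1 cost=10
5. q=(28,19) nearest=4 d=16 new=(17,15) → add node 5 parent=4 cost=15
6. q=(1,11) nearest=2 d=4 new=(1,11) → add node 6 parent=2 cost=14
7. q=(35,2) nearest=5 d=18 new=(22,10) → blocked by [21,31]×[2,13], reject
8. q=(43,24) nearest=5 d=26 new=(22,20) → blocked by [15,25]×[19,23], reject
9. q=(25,7) nearest=5 d=8 new=(22,10) → blocked by [21,31]×[2,13], reject
10. q=(13,9) nearest=4 d=1 new=(13,9) → add node 7 parent=4 cost=11
11. q=(26,17) nearest=5 d=9 new=(22,17) → add node 8 parent=5 cost=20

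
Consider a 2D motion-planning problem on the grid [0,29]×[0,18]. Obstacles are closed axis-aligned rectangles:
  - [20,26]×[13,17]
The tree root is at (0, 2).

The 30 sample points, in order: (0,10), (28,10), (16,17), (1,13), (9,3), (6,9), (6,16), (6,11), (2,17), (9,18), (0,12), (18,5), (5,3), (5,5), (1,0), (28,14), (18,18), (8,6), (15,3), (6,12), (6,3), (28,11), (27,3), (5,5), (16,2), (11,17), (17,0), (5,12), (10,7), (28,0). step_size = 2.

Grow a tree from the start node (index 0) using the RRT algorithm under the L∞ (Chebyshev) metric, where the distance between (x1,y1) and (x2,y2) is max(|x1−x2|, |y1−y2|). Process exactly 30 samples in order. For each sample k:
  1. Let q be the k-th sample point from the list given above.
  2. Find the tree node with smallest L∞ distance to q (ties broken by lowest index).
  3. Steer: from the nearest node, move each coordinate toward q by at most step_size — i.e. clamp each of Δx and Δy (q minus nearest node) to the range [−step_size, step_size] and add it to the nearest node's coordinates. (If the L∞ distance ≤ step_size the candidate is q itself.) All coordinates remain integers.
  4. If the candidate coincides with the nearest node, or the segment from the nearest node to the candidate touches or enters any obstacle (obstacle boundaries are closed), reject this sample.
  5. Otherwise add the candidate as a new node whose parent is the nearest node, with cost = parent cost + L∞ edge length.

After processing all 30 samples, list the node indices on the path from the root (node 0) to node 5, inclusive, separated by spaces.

Path: 0 2 3 5

1. q=(0,10) nearest=0 d=8 new=(0,4) → add node 1 parent=0 cost=2
2. q=(28,10) nearest=0 d=28 new=(2,4) → add node 2 parent=0 cost=2
3. q=(16,17) nearest=2 d=14 new=(4,6) → add node 3 parent=2 cost=4
4. q=(1,13) nearest=3 d=7 new=(2,8) → add node 4 parent=3 cost=6
5. q=(9,3) nearest=3 d=5 new=(6,4) → add node 5 parent=3 cost=6
6. q=(6,9) nearest=3 d=3 new=(6,8) → add node 6 parent=3 cost=6
7. q=(6,16) nearest=4 d=8 new=(4,10) → add node 7 parent=4 cost=8
8. q=(6,11) nearest=7 d=2 new=(6,11) → add node 8 parent=7 cost=10
9. q=(2,17) nearest=8 d=6 new=(4,13) → add node 9 parent=8 cost=12
10. q=(9,18) nearest=9 d=5 new=(6,15) → add node 10 parent=9 cost=14
11. q=(0,12) nearest=4 d=4 new=(0,10) → add node 11 parent=4 cost=8
12. q=(18,5) nearest=5 d=12 new=(8,5) → add node 12 parent=5 cost=8
13. q=(5,3) nearest=5 d=1 new=(5,3) → add node 13 parent=5 cost=7
14. q=(5,5) nearest=3 d=1 new=(5,5) → add node 14 parent=3 cost=5
15. q=(1,0) nearest=0 d=2 new=(1,0) → add node 15 parent=0 cost=2
16. q=(28,14) nearest=12 d=20 new=(10,7) → add node 16 parent=12 cost=10
17. q=(18,18) nearest=16 d=11 new=(12,9) → add node 17 parent=16 cost=12
18. q=(8,6) nearest=12 d=1 new=(8,6) → add node 18 parent=12 cost=9
19. q=(15,3) nearest=16 d=5 new=(12,5) → add node 19 parent=16 cost=12
20. q=(6,12) nearest=8 d=1 new=(6,12) → add node 20 parent=8 cost=11
21. q=(6,3) nearest=5 d=1 new=(6,3) → add node 21 parent=5 cost=7
22. q=(28,11) nearest=17 d=16 new=(14,11) → add node 22 parent=17 cost=14
23. q=(27,3) nearest=22 d=13 new=(16,9) → add node 23 parent=22 cost=16
24. q=(5,5) nearest=14 d=0 → coincident, reject
25. q=(16,2) nearest=19 d=4 new=(14,3) → add node 24 parent=19 cost=14
26. q=(11,17) nearest=10 d=5 new=(8,17) → add node 25 parent=10 cost=16
27. q=(17,0) nearest=24 d=3 new=(16,1) → add node 26 parent=24 cost=16
28. q=(5,12) nearest=8 d=1 new=(5,12) → add node 27 parent=8 cost=11
29. q=(10,7) nearest=16 d=0 → coincident, reject
30. q=(28,0) nearest=23 d=12 new=(18,7) → add node 28 parent=23 cost=18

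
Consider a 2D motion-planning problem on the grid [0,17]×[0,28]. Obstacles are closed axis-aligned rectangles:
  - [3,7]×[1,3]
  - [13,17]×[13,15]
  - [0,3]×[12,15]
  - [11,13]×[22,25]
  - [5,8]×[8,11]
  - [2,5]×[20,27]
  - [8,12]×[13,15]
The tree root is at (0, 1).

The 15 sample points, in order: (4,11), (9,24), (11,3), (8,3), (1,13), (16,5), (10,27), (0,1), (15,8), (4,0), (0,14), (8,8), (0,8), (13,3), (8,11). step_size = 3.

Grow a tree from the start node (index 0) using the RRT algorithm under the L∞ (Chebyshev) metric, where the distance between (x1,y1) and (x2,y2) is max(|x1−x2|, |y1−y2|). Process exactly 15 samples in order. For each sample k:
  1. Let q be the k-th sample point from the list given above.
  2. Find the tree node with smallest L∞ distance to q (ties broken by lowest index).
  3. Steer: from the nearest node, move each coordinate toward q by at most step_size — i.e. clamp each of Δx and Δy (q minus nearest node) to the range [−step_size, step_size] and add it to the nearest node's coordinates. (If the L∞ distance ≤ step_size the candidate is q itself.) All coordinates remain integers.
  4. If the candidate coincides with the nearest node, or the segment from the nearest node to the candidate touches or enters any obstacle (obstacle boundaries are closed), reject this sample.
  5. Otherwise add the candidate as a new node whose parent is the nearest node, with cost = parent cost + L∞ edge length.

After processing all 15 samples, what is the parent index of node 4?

1. q=(4,11) nearest=0 d=10 new=(3,4) → add node 1 parent=0 cost=3
2. q=(9,24) nearest=1 d=20 new=(6,7) → add node 2 parent=1 cost=6
3. q=(11,3) nearest=2 d=5 new=(9,4) → add node 3 parent=2 cost=9
4. q=(8,3) nearest=3 d=1 new=(8,3) → add node 4 parent=3 cost=10
5. q=(1,13) nearest=2 d=6 new=(3,10) → blocked by [5,8]×[8,11], reject
6. q=(16,5) nearest=3 d=7 new=(12,5) → add node 5 parent=3 cost=12
7. q=(10,27) nearest=2 d=20 new=(9,10) → blocked by [5,8]×[8,11], reject
8. q=(0,1) nearest=0 d=0 → coincident, reject
9. q=(15,8) nearest=5 d=3 new=(15,8) → add node 6 parent=5 cost=15
10. q=(4,0) nearest=0 d=4 new=(3,0) → add node 7 parent=0 cost=3
11. q=(0,14) nearest=2 d=7 new=(3,10) → blocked by [5,8]×[8,11], reject
12. q=(8,8) nearest=2 d=2 new=(8,8) → blocked by [5,8]×[8,11], reject
13. q=(0,8) nearest=1 d=4 new=(0,7) → add node 8 parent=1 cost=6
14. q=(13,3) nearest=5 d=2 new=(13,3) → add node 9 parent=5 cost=14
15. q=(8,11) nearest=2 d=4 new=(8,10) → blocked by [5,8]×[8,11], reject

Parent of node 4: 3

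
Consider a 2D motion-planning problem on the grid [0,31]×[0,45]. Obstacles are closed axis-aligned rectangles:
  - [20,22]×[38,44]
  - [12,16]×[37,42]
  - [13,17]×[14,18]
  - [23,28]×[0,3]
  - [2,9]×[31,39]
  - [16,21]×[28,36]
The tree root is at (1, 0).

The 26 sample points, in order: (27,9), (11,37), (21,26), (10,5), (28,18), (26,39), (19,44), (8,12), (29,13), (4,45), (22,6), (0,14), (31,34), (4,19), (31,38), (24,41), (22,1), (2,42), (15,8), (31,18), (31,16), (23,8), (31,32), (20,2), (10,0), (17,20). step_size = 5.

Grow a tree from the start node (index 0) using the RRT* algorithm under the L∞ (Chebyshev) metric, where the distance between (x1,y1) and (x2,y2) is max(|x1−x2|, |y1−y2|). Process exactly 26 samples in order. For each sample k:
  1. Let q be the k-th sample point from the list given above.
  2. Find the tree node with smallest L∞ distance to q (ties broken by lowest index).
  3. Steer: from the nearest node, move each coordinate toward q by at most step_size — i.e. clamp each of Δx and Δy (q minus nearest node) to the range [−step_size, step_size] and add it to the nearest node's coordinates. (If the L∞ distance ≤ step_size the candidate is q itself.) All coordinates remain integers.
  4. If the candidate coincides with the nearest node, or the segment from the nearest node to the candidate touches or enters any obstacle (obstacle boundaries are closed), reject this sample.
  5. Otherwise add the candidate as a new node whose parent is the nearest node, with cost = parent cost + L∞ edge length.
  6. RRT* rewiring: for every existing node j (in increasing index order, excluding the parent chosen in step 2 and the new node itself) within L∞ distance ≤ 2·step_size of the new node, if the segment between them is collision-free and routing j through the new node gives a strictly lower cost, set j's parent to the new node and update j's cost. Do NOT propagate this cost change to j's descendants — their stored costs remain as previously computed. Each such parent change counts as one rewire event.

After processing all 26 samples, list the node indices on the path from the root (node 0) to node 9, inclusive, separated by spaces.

1. q=(27,9) nearest=0 d=26 new=(6,5) → add node 1 parent=0 cost=5
2. q=(11,37) nearest=1 d=32 new=(11,10) → add node 2 parent=1 cost=10
3. q=(21,26) nearest=2 d=16 new=(16,15) → blocked by [13,17]×[14,18], reject
4. q=(10,5) nearest=1 d=4 new=(10,5) → add node 3 parent=1 cost=9
5. q=(28,18) nearest=2 d=17 new=(16,15) → blocked by [13,17]×[14,18], reject
6. q=(26,39) nearest=2 d=29 new=(16,15) → blocked by [13,17]×[14,18], reject
7. q=(19,44) nearest=2 d=34 new=(16,15) → blocked by [13,17]×[14,18], reject
8. q=(8,12) nearest=2 d=3 new=(8,12) → add node 4 parent=2 cost=13
9. q=(29,13) nearest=2 d=18 new=(16,13) → add node 5 parent=2 cost=15
10. q=(4,45) nearest=5 d=32 new=(11,18) → blocked by [13,17]×[14,18], reject
11. q=(22,6) nearest=5 d=7 new=(21,8) → add node 6 parent=5 cost=20
12. q=(0,14) nearest=4 d=8 new=(3,14) → add node 7 parent=4 cost=18
13. q=(31,34) nearest=5 d=21 new=(21,18) → blocked by [13,17]×[14,18], reject
14. q=(4,19) nearest=7 d=5 new=(4,19) → add node 8 parent=7 cost=23
15. q=(31,38) nearest=5 d=25 new=(21,18) → blocked by [13,17]×[14,18], reject
16. q=(24,41) nearest=8 d=22 new=(9,24) → add node 9 parent=8 cost=28
17. q=(22,1) nearest=6 d=7 new=(22,3) → add node 10 parent=6 cost=25
18. q=(2,42) nearest=9 d=18 new=(4,29) → add node 11 parent=9 cost=33
19. q=(15,8) nearest=2 d=4 new=(15,8) → add node 12 parent=2 cost=14; rewire 10→12 (21<25)
20. q=(31,18) nearest=6 d=10 new=(26,13) → add node 13 parent=6 cost=25
21. q=(31,16) nearest=13 d=5 new=(31,16) → add node 14 parent=13 cost=30
22. q=(23,8) nearest=6 d=2 new=(23,8) → add node 15 parent=6 cost=22
23. q=(31,32) nearest=14 d=16 new=(31,21) → add node 16 parent=14 cost=35
24. q=(20,2) nearest=10 d=2 new=(20,2) → add node 17 parent=10 cost=23
25. q=(10,0) nearest=1 d=5 new=(10,0) → add node 18 parent=1 cost=10; rewire 17→18 (20<23)
26. q=(17,20) nearest=5 d=7 new=(17,18) → blocked by [13,17]×[14,18], reject

Path: 0 1 2 4 7 8 9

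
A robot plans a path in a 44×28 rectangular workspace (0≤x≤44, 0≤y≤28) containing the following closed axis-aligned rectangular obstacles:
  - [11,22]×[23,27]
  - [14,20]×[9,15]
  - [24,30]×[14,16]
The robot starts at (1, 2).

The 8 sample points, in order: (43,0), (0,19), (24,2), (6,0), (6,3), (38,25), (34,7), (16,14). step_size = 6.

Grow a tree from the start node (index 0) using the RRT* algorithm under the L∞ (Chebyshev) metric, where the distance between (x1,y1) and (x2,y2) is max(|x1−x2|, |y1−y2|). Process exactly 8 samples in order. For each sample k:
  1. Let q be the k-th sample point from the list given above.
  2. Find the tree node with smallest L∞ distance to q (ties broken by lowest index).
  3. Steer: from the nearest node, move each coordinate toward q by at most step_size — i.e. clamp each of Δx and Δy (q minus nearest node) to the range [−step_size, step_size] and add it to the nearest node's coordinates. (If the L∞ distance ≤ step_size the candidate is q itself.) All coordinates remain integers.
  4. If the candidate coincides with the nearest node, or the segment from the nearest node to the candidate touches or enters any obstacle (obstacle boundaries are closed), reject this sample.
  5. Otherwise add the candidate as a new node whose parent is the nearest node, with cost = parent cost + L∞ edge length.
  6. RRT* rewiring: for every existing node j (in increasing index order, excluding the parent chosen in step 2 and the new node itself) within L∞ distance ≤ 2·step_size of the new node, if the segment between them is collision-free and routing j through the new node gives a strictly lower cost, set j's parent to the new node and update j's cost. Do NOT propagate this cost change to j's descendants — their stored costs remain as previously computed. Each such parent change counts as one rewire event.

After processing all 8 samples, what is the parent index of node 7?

1. q=(43,0) nearest=0 d=42 new=(7,0) → add node 1 parent=0 cost=6
2. q=(0,19) nearest=0 d=17 new=(0,8) → add node 2 parent=0 cost=6
3. q=(24,2) nearest=1 d=17 new=(13,2) → add node 3 parent=1 cost=12
4. q=(6,0) nearest=1 d=1 new=(6,0) → add node 4 parent=1 cost=7
5. q=(6,3) nearest=1 d=3 new=(6,3) → add node 5 parent=1 cost=9
6. q=(38,25) nearest=3 d=25 new=(19,8) → add node 6 parent=3 cost=18
7. q=(34,7) nearest=6 d=15 new=(25,7) → add node 7 parent=6 cost=24
8. q=(16,14) nearest=6 d=6 new=(16,14) → blocked by [14,20]×[9,15], reject

Parent of node 7: 6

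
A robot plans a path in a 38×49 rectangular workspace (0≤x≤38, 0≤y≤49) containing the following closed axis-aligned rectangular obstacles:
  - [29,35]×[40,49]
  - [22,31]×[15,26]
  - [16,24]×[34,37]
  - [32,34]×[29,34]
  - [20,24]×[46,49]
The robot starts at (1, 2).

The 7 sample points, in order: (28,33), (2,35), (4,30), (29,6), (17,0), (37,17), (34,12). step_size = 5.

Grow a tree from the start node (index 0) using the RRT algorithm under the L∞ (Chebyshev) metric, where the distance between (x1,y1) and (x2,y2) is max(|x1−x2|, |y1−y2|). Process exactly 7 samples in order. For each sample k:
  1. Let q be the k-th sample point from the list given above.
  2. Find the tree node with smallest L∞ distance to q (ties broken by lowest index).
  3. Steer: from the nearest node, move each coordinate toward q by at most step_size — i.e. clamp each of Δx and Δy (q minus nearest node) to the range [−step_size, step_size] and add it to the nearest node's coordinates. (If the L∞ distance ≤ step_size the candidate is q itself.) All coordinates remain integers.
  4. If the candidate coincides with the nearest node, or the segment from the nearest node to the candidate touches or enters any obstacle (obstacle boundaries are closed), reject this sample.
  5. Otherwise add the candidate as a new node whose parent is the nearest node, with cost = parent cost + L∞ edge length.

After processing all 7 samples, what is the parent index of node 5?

Parent of node 5: 4

1. q=(28,33) nearest=0 d=31 new=(6,7) → add node 1 parent=0 cost=5
2. q=(2,35) nearest=1 d=28 new=(2,12) → add node 2 parent=1 cost=10
3. q=(4,30) nearest=2 d=18 new=(4,17) → add node 3 parent=2 cost=15
4. q=(29,6) nearest=1 d=23 new=(11,6) → add node 4 parent=1 cost=10
5. q=(17,0) nearest=4 d=6 new=(16,1) → add node 5 parent=4 cost=15
6. q=(37,17) nearest=5 d=21 new=(21,6) → add node 6 parent=5 cost=20
7. q=(34,12) nearest=6 d=13 new=(26,11) → add node 7 parent=6 cost=25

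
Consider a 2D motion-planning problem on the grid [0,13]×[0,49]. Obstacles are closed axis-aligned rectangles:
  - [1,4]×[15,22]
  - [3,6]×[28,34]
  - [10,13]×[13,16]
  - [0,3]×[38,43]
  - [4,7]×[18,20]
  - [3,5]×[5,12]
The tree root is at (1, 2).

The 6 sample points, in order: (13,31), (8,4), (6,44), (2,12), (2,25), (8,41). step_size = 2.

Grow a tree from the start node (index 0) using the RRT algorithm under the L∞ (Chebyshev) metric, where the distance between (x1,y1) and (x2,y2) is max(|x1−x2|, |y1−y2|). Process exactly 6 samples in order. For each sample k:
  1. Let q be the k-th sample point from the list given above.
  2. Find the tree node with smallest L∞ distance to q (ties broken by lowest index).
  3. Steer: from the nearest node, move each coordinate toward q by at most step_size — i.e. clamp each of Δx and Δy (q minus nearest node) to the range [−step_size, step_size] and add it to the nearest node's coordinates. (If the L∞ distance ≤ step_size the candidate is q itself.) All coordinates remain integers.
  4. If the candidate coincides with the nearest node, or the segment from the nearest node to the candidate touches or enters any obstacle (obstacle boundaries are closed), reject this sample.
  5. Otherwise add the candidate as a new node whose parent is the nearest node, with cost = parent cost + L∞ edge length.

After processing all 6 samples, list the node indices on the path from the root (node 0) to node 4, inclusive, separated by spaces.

Path: 0 1 3 4

1. q=(13,31) nearest=0 d=29 new=(3,4) → add node 1 parent=0 cost=2
2. q=(8,4) nearest=1 d=5 new=(5,4) → add node 2 parent=1 cost=4
3. q=(6,44) nearest=1 d=40 new=(5,6) → blocked by [3,5]×[5,12], reject
4. q=(2,12) nearest=1 d=8 new=(2,6) → add node 3 parent=1 cost=4
5. q=(2,25) nearest=3 d=19 new=(2,8) → add node 4 parent=3 cost=6
6. q=(8,41) nearest=4 d=33 new=(4,10) → blocked by [3,5]×[5,12], reject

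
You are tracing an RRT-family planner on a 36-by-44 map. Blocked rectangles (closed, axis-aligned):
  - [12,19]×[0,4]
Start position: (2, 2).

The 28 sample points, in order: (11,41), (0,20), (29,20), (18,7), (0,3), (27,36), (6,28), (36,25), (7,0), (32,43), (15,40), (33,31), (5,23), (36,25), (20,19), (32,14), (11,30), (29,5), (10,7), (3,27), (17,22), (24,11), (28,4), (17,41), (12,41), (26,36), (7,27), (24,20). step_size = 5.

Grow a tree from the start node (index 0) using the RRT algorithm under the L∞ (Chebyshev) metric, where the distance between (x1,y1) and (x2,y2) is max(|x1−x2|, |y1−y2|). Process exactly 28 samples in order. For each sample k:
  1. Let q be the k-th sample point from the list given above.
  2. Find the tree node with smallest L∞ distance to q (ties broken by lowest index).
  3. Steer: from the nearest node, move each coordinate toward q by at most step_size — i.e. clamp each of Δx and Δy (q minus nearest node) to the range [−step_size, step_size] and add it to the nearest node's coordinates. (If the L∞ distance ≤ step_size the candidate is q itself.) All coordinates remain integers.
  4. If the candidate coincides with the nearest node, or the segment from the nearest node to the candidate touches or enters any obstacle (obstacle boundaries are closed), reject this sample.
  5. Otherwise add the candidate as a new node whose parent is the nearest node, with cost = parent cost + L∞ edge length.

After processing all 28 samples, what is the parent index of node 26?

1. q=(11,41) nearest=0 d=39 new=(7,7) → add node 1 parent=0 cost=5
2. q=(0,20) nearest=1 d=13 new=(2,12) → add node 2 parent=1 cost=10
3. q=(29,20) nearest=1 d=22 new=(12,12) → add node 3 parent=1 cost=10
4. q=(18,7) nearest=3 d=6 new=(17,7) → add node 4 parent=3 cost=15
5. q=(0,3) nearest=0 d=2 new=(0,3) → add node 5 parent=0 cost=2
6. q=(27,36) nearest=3 d=24 new=(17,17) → add node 6 parent=3 cost=15
7. q=(6,28) nearest=6 d=11 new=(12,22) → add node 7 parent=6 cost=20
8. q=(36,25) nearest=4 d=19 new=(22,12) → add node 8 parent=4 cost=20
9. q=(7,0) nearest=0 d=5 new=(7,0) → add node 9 parent=0 cost=5
10. q=(32,43) nearest=7 d=21 new=(17,27) → add node 10 parent=7 cost=25
11. q=(15,40) nearest=10 d=13 new=(15,32) → add node 11 parent=10 cost=30
12. q=(33,31) nearest=6 d=16 new=(22,22) → add node 12 parent=6 cost=20
13. q=(5,23) nearest=7 d=7 new=(7,23) → add node 13 parent=7 cost=25
14. q=(36,25) nearest=8 d=14 new=(27,17) → add node 14 parent=8 cost=25
15. q=(20,19) nearest=6 d=3 new=(20,19) → add node 15 parent=6 cost=18
16. q=(32,14) nearest=14 d=5 new=(32,14) → add node 16 parent=14 cost=30
17. q=(11,30) nearest=11 d=4 new=(11,30) → add node 17 parent=11 cost=34
18. q=(29,5) nearest=8 d=7 new=(27,7) → add node 18 parent=8 cost=25
19. q=(10,7) nearest=1 d=3 new=(10,7) → add node 19 parent=1 cost=8
20. q=(3,27) nearest=13 d=4 new=(3,27) → add node 20 parent=13 cost=29
21. q=(17,22) nearest=15 d=3 new=(17,22) → add node 21 parent=15 cost=21
22. q=(24,11) nearest=8 d=2 new=(24,11) → add node 22 parent=8 cost=22
23. q=(28,4) nearest=18 d=3 new=(28,4) → add node 23 parent=18 cost=28
24. q=(17,41) nearest=11 d=9 new=(17,37) → add node 24 parent=11 cost=35
25. q=(12,41) nearest=24 d=5 new=(12,41) → add node 25 parent=24 cost=40
26. q=(26,36) nearest=10 d=9 new=(22,32) → add node 26 parent=10 cost=30
27. q=(7,27) nearest=13 d=4 new=(7,27) → add node 27 parent=13 cost=29
28. q=(24,20) nearest=12 d=2 new=(24,20) → add node 28 parent=12 cost=22

Parent of node 26: 10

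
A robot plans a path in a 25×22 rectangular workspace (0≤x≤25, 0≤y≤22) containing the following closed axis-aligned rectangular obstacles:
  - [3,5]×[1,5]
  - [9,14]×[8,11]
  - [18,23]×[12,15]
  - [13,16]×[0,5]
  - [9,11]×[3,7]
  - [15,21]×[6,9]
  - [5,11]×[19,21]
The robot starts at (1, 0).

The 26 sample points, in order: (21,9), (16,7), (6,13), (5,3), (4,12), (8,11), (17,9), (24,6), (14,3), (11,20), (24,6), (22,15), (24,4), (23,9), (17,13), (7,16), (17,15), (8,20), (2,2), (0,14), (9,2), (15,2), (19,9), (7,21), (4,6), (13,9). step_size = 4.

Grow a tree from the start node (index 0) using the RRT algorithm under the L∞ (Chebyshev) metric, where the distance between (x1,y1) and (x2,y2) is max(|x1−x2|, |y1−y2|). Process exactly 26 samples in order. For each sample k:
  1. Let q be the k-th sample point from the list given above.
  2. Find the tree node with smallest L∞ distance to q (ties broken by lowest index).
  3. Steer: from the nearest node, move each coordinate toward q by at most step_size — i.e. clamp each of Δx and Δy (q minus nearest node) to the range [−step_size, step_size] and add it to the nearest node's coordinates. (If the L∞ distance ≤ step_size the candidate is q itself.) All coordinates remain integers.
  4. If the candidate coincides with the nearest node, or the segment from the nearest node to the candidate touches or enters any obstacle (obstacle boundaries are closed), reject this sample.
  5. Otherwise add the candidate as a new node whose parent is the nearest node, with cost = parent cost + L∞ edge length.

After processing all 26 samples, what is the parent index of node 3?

1. q=(21,9) nearest=0 d=20 new=(5,4) → blocked by [3,5]×[1,5], reject
2. q=(16,7) nearest=0 d=15 new=(5,4) → blocked by [3,5]×[1,5], reject
3. q=(6,13) nearest=0 d=13 new=(5,4) → blocked by [3,5]×[1,5], reject
4. q=(5,3) nearest=0 d=4 new=(5,3) → blocked by [3,5]×[1,5], reject
5. q=(4,12) nearest=0 d=12 new=(4,4) → blocked by [3,5]×[1,5], reject
6. q=(8,11) nearest=0 d=11 new=(5,4) → blocked by [3,5]×[1,5], reject
7. q=(17,9) nearest=0 d=16 new=(5,4) → blocked by [3,5]×[1,5], reject
8. q=(24,6) nearest=0 d=23 new=(5,4) → blocked by [3,5]×[1,5], reject
9. q=(14,3) nearest=0 d=13 new=(5,3) → blocked by [3,5]×[1,5], reject
10. q=(11,20) nearest=0 d=20 new=(5,4) → blocked by [3,5]×[1,5], reject
11. q=(24,6) nearest=0 d=23 new=(5,4) → blocked by [3,5]×[1,5], reject
12. q=(22,15) nearest=0 d=21 new=(5,4) → blocked by [3,5]×[1,5], reject
13. q=(24,4) nearest=0 d=23 new=(5,4) → blocked by [3,5]×[1,5], reject
14. q=(23,9) nearest=0 d=22 new=(5,4) → blocked by [3,5]×[1,5], reject
15. q=(17,13) nearest=0 d=16 new=(5,4) → blocked by [3,5]×[1,5], reject
16. q=(7,16) nearest=0 d=16 new=(5,4) → blocked by [3,5]×[1,5], reject
17. q=(17,15) nearest=0 d=16 new=(5,4) → blocked by [3,5]×[1,5], reject
18. q=(8,20) nearest=0 d=20 new=(5,4) → blocked by [3,5]×[1,5], reject
19. q=(2,2) nearest=0 d=2 new=(2,2) → add node 1 parent=0 cost=2
20. q=(0,14) nearest=1 d=12 new=(0,6) → add node 2 parent=1 cost=6
21. q=(9,2) nearest=1 d=7 new=(6,2) → blocked by [3,5]×[1,5], reject
22. q=(15,2) nearest=1 d=13 new=(6,2) → blocked by [3,5]×[1,5], reject
23. q=(19,9) nearest=1 d=17 new=(6,6) → blocked by [3,5]×[1,5], reject
24. q=(7,21) nearest=2 d=15 new=(4,10) → add node 3 parent=2 cost=10
25. q=(4,6) nearest=1 d=4 new=(4,6) → blocked by [3,5]×[1,5], reject
26. q=(13,9) nearest=3 d=9 new=(8,9) → add node 4 parent=3 cost=14

Parent of node 3: 2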